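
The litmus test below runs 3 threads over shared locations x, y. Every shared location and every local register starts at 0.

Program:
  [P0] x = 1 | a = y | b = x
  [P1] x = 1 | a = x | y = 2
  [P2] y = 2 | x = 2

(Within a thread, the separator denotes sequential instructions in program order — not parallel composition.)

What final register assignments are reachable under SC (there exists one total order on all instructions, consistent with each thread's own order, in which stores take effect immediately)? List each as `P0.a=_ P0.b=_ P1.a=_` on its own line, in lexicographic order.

outcome vector order: (P0.a,P0.b,P1.a)
|SC outcomes| = 8

P0.a=0 P0.b=1 P1.a=1
P0.a=0 P0.b=1 P1.a=2
P0.a=0 P0.b=2 P1.a=1
P0.a=0 P0.b=2 P1.a=2
P0.a=2 P0.b=1 P1.a=1
P0.a=2 P0.b=1 P1.a=2
P0.a=2 P0.b=2 P1.a=1
P0.a=2 P0.b=2 P1.a=2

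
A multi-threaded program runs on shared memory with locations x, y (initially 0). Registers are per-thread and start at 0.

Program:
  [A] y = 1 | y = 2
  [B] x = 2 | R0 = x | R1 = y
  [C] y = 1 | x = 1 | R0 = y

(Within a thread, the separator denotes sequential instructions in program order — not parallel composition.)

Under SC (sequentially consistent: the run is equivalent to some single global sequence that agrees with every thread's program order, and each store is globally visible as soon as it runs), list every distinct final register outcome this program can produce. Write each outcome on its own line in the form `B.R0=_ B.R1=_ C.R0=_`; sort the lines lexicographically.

B.R0=1 B.R1=1 C.R0=1
B.R0=1 B.R1=1 C.R0=2
B.R0=1 B.R1=2 C.R0=1
B.R0=1 B.R1=2 C.R0=2
B.R0=2 B.R1=0 C.R0=1
B.R0=2 B.R1=0 C.R0=2
B.R0=2 B.R1=1 C.R0=1
B.R0=2 B.R1=1 C.R0=2
B.R0=2 B.R1=2 C.R0=1
B.R0=2 B.R1=2 C.R0=2

outcome vector order: (B.R0,B.R1,C.R0)
|SC outcomes| = 10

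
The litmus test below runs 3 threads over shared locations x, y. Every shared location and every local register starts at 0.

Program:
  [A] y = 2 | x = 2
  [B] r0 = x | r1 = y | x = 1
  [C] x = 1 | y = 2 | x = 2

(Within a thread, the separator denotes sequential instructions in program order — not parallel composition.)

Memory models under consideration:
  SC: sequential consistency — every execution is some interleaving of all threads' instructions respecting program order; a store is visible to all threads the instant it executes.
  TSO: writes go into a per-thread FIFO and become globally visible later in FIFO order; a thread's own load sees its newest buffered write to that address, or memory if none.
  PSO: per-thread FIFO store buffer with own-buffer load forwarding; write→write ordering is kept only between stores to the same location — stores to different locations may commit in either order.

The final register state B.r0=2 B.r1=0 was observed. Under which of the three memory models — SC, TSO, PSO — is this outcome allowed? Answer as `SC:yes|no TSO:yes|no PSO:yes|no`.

outcome vector order: (B.r0,B.r1)
SC: 5 outcomes — {0/0, 0/2, 1/0, 1/2, 2/2}
TSO: 5 outcomes — {0/0, 0/2, 1/0, 1/2, 2/2}
PSO: 6 outcomes — {0/0, 0/2, 1/0, 1/2, 2/0, 2/2}
target 2/0 ∈ {PSO}

SC:no TSO:no PSO:yes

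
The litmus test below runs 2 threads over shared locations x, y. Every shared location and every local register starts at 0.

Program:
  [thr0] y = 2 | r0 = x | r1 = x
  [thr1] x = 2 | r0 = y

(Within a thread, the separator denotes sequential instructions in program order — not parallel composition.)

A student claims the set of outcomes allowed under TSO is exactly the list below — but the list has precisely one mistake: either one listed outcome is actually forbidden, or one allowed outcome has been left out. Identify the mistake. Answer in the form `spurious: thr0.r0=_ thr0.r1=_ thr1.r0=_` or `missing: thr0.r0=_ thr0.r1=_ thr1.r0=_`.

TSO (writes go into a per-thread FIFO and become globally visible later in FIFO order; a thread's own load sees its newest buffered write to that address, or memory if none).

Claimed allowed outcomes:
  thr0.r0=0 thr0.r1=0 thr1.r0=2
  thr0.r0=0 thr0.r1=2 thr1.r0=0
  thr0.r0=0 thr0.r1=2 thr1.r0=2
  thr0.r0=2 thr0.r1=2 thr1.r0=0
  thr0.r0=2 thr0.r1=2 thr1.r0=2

missing: thr0.r0=0 thr0.r1=0 thr1.r0=0

outcome vector order: (thr0.r0,thr0.r1,thr1.r0)
TSO: 6 outcomes — {000; 002; 020; 022; 220; 222}
TSO∖claimed = {000}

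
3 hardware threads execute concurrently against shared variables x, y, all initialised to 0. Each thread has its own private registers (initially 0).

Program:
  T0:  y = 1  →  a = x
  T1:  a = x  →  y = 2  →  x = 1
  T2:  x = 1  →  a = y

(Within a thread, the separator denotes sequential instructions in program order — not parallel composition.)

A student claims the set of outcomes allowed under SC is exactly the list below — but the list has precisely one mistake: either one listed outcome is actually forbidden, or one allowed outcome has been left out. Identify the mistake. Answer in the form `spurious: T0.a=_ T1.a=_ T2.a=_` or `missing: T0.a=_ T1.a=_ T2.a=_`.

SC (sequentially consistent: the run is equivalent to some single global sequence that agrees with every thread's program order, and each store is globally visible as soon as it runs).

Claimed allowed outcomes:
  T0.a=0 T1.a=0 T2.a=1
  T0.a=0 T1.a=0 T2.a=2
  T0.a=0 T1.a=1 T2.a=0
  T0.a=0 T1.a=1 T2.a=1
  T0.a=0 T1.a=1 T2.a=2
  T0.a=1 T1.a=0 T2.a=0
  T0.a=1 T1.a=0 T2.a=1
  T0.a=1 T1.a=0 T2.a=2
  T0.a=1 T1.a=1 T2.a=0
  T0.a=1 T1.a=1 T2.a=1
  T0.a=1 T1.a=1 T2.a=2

spurious: T0.a=0 T1.a=1 T2.a=0

outcome vector order: (T0.a,T1.a,T2.a)
SC: 10 outcomes — {(0,0,1), (0,0,2), (0,1,1), (0,1,2), (1,0,0), (1,0,1), (1,0,2), (1,1,0), (1,1,1), (1,1,2)}
claimed∖SC = {(0,1,0)}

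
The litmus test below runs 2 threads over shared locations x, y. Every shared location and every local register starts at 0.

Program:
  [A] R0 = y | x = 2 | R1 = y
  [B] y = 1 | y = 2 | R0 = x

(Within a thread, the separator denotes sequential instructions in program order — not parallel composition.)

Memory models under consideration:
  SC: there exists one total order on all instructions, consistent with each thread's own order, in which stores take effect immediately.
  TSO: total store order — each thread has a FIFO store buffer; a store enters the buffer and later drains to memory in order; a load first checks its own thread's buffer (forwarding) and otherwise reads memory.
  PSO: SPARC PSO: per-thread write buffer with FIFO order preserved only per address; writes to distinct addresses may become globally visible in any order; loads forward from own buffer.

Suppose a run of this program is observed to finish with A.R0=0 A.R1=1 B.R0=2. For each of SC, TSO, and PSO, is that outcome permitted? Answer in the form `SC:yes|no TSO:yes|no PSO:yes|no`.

SC:yes TSO:yes PSO:yes

outcome vector order: (A.R0,A.R1,B.R0)
SC: 9 outcomes — {002 012 020 022 112 120 122 220 222}
TSO: 12 outcomes — {000 002 010 012 020 022 110 112 120 122 220 222}
PSO: 12 outcomes — {000 002 010 012 020 022 110 112 120 122 220 222}
target 012 ∈ {SC,TSO,PSO}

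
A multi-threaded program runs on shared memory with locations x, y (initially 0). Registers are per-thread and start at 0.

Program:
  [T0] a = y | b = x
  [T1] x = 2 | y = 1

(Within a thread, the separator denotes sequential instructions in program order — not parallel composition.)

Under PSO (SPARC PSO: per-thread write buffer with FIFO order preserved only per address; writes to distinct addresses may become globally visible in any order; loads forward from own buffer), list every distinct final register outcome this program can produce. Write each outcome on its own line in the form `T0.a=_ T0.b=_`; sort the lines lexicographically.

T0.a=0 T0.b=0
T0.a=0 T0.b=2
T0.a=1 T0.b=0
T0.a=1 T0.b=2

outcome vector order: (T0.a,T0.b)
|PSO outcomes| = 4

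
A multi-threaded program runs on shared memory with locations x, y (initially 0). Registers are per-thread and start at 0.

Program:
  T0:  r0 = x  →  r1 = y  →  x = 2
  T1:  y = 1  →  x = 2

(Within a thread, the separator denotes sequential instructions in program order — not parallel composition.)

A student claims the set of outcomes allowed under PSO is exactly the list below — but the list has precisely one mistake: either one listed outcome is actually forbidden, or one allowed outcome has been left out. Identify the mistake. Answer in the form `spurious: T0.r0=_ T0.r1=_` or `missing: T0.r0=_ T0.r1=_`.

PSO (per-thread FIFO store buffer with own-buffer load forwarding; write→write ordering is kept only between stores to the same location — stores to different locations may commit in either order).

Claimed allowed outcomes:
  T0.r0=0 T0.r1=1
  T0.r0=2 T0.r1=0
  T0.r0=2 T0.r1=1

missing: T0.r0=0 T0.r1=0

outcome vector order: (T0.r0,T0.r1)
PSO (4): 0/0 0/1 2/0 2/1
PSO∖claimed = {0/0}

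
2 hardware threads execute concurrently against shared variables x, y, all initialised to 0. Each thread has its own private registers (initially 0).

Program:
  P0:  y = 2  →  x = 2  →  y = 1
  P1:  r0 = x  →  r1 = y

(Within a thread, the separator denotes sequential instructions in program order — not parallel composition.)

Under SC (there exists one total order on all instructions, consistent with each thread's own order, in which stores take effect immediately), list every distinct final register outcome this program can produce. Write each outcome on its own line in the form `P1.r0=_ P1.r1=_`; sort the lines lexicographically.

P1.r0=0 P1.r1=0
P1.r0=0 P1.r1=1
P1.r0=0 P1.r1=2
P1.r0=2 P1.r1=1
P1.r0=2 P1.r1=2

outcome vector order: (P1.r0,P1.r1)
|SC outcomes| = 5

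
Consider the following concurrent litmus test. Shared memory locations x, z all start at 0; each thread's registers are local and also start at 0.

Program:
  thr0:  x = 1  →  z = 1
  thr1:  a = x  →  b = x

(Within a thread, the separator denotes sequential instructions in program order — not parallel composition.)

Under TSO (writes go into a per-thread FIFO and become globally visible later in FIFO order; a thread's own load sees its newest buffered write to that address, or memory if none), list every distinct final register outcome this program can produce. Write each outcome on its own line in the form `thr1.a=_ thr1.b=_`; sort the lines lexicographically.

thr1.a=0 thr1.b=0
thr1.a=0 thr1.b=1
thr1.a=1 thr1.b=1

outcome vector order: (thr1.a,thr1.b)
|TSO outcomes| = 3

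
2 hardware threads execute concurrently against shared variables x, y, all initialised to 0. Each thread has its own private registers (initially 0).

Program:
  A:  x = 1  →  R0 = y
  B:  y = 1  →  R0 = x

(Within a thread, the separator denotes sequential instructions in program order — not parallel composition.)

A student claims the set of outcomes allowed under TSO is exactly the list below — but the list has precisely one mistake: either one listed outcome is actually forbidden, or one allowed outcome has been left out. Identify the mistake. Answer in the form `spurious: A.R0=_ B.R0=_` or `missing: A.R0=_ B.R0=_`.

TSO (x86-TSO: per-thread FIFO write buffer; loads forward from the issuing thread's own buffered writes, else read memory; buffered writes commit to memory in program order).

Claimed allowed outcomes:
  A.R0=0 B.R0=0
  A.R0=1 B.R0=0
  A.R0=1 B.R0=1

missing: A.R0=0 B.R0=1

outcome vector order: (A.R0,B.R0)
under TSO → 0/0, 0/1, 1/0, 1/1
TSO∖claimed = {0/1}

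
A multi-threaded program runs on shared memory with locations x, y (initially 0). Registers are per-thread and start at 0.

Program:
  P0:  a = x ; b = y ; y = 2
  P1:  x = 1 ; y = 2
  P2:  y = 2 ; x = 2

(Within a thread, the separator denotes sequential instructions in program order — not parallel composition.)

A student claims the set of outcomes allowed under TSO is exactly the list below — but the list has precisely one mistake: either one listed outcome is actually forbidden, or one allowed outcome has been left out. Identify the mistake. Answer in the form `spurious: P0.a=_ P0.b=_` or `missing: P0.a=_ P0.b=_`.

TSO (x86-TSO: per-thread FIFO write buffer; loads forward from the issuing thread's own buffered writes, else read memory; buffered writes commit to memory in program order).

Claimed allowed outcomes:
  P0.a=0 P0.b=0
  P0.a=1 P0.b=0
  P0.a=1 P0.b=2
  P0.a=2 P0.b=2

missing: P0.a=0 P0.b=2

outcome vector order: (P0.a,P0.b)
TSO: 5 outcomes — {00; 02; 10; 12; 22}
TSO∖claimed = {02}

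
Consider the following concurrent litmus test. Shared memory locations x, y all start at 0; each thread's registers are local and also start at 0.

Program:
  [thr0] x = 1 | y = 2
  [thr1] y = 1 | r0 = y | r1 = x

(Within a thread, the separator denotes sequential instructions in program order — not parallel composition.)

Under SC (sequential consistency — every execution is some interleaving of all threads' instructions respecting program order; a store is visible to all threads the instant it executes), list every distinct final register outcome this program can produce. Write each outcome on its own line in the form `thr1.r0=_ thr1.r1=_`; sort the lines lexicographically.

thr1.r0=1 thr1.r1=0
thr1.r0=1 thr1.r1=1
thr1.r0=2 thr1.r1=1

outcome vector order: (thr1.r0,thr1.r1)
|SC outcomes| = 3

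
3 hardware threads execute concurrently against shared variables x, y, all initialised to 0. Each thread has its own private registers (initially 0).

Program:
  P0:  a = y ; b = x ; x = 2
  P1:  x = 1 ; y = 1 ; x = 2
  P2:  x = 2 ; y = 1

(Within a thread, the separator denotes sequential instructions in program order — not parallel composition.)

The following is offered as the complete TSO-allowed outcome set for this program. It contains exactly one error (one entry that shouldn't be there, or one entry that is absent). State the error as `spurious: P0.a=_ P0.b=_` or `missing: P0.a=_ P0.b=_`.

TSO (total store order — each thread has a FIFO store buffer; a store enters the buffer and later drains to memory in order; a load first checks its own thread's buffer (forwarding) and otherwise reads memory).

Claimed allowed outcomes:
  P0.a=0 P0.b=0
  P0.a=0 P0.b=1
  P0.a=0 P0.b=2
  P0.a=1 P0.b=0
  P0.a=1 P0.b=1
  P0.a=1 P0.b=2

spurious: P0.a=1 P0.b=0

outcome vector order: (P0.a,P0.b)
TSO (5): <0 0>; <0 1>; <0 2>; <1 1>; <1 2>
claimed∖TSO = {<1 0>}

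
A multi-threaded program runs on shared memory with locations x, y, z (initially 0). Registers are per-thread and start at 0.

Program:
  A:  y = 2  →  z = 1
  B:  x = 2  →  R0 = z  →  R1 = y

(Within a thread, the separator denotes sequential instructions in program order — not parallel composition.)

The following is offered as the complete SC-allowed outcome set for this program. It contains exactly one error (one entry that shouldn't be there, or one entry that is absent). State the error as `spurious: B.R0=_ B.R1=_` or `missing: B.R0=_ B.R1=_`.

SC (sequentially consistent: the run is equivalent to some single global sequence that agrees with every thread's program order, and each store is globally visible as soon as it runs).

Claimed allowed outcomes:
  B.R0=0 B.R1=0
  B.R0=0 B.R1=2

outcome vector order: (B.R0,B.R1)
SC (3): 0/0, 0/2, 1/2
SC∖claimed = {1/2}

missing: B.R0=1 B.R1=2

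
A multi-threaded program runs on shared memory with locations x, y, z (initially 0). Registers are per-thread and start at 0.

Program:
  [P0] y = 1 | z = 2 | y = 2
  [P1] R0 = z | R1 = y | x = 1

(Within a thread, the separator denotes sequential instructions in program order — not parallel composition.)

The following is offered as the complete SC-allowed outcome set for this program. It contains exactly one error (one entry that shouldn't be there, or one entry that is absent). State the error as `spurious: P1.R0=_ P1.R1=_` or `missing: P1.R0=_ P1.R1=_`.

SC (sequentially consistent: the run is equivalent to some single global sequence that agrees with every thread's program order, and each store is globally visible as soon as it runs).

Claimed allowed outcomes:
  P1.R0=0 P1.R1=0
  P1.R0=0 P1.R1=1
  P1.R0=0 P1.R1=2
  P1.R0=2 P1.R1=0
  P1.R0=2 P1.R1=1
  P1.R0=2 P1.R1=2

spurious: P1.R0=2 P1.R1=0

outcome vector order: (P1.R0,P1.R1)
[SC] allowed = {<0 0> <0 1> <0 2> <2 1> <2 2>}
claimed∖SC = {<2 0>}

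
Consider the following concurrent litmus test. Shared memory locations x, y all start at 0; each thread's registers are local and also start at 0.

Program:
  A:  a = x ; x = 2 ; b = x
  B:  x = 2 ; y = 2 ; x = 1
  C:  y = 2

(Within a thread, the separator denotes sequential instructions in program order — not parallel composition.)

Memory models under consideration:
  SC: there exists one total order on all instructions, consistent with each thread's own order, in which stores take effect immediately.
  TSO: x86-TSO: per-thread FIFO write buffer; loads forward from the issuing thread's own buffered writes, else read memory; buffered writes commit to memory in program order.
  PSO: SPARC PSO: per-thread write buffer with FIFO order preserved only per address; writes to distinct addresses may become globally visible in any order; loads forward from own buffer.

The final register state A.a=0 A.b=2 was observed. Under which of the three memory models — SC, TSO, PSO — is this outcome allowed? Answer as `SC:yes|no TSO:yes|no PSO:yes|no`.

SC:yes TSO:yes PSO:yes

outcome vector order: (A.a,A.b)
SC: 5 outcomes — {<0 1>, <0 2>, <1 2>, <2 1>, <2 2>}
TSO: 5 outcomes — {<0 1>, <0 2>, <1 2>, <2 1>, <2 2>}
PSO: 5 outcomes — {<0 1>, <0 2>, <1 2>, <2 1>, <2 2>}
target <0 2> ∈ {SC,TSO,PSO}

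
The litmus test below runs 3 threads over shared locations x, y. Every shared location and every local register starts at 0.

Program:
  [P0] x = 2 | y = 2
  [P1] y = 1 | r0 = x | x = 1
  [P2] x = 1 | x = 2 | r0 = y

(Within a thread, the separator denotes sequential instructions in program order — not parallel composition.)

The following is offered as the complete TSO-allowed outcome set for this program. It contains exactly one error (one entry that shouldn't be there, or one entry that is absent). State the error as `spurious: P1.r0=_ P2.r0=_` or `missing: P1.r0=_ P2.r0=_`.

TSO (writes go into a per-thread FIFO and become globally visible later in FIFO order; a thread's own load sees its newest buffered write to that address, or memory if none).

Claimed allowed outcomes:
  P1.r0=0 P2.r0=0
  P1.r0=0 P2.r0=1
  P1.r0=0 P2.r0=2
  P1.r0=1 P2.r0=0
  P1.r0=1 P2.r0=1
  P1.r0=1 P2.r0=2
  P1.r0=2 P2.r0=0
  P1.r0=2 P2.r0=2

missing: P1.r0=2 P2.r0=1

outcome vector order: (P1.r0,P2.r0)
under TSO → (0,0); (0,1); (0,2); (1,0); (1,1); (1,2); (2,0); (2,1); (2,2)
TSO∖claimed = {(2,1)}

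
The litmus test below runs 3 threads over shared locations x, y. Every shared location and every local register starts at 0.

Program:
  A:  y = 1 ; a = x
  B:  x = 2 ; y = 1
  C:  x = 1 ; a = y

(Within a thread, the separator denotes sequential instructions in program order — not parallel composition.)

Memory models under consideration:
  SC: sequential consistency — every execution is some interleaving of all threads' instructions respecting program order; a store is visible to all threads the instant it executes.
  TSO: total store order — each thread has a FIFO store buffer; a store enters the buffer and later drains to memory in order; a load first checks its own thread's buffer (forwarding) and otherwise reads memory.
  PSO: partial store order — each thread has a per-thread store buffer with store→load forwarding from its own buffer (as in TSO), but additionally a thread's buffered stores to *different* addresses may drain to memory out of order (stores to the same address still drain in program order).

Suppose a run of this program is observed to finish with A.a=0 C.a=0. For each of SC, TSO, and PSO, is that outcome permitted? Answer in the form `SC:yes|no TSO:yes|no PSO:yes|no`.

outcome vector order: (A.a,C.a)
SC: 5 outcomes — {(0,1), (1,0), (1,1), (2,0), (2,1)}
TSO: 6 outcomes — {(0,0), (0,1), (1,0), (1,1), (2,0), (2,1)}
PSO: 6 outcomes — {(0,0), (0,1), (1,0), (1,1), (2,0), (2,1)}
target (0,0) ∈ {TSO,PSO}

SC:no TSO:yes PSO:yes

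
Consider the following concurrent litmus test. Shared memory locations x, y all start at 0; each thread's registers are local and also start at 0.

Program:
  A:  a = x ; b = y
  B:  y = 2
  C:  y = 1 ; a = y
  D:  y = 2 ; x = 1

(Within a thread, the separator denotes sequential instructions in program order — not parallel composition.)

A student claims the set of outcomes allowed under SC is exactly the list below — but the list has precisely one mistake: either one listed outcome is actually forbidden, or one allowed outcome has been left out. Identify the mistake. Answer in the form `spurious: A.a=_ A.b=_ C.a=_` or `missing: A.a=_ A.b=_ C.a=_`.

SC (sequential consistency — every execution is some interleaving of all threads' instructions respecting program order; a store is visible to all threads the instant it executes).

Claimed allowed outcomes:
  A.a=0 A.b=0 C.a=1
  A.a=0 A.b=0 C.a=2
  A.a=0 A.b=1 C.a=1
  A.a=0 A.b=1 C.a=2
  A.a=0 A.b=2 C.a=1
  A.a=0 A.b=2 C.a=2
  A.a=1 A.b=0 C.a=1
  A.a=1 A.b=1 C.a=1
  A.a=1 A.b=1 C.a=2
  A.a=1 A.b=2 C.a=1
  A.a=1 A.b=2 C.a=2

outcome vector order: (A.a,A.b,C.a)
[SC] allowed = {<0 0 1> <0 0 2> <0 1 1> <0 1 2> <0 2 1> <0 2 2> <1 1 1> <1 1 2> <1 2 1> <1 2 2>}
claimed∖SC = {<1 0 1>}

spurious: A.a=1 A.b=0 C.a=1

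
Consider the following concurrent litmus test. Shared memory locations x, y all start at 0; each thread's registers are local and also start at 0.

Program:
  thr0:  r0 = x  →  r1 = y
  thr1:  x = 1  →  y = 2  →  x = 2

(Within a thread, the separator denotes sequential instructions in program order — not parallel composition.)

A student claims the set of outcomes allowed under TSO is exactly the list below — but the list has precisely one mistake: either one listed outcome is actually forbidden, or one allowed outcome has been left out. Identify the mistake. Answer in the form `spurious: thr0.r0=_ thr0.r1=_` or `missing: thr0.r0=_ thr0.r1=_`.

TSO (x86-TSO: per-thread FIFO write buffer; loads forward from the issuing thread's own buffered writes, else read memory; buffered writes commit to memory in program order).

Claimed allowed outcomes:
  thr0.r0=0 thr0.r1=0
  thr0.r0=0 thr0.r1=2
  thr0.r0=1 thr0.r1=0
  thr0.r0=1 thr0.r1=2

outcome vector order: (thr0.r0,thr0.r1)
under TSO → (0,0) (0,2) (1,0) (1,2) (2,2)
TSO∖claimed = {(2,2)}

missing: thr0.r0=2 thr0.r1=2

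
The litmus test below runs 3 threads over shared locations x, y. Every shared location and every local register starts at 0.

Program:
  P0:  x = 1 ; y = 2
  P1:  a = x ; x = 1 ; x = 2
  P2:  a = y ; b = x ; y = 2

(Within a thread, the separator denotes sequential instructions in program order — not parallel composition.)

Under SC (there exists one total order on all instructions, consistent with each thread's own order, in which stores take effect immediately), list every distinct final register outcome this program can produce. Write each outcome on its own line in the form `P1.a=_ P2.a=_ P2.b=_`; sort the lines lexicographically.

outcome vector order: (P1.a,P2.a,P2.b)
|SC outcomes| = 10

P1.a=0 P2.a=0 P2.b=0
P1.a=0 P2.a=0 P2.b=1
P1.a=0 P2.a=0 P2.b=2
P1.a=0 P2.a=2 P2.b=1
P1.a=0 P2.a=2 P2.b=2
P1.a=1 P2.a=0 P2.b=0
P1.a=1 P2.a=0 P2.b=1
P1.a=1 P2.a=0 P2.b=2
P1.a=1 P2.a=2 P2.b=1
P1.a=1 P2.a=2 P2.b=2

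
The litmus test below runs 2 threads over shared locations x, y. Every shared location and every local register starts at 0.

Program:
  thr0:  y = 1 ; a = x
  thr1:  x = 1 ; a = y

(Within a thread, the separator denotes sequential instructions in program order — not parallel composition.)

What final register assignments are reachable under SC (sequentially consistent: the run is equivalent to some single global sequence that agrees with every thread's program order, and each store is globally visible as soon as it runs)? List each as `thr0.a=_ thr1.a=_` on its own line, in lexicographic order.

outcome vector order: (thr0.a,thr1.a)
|SC outcomes| = 3

thr0.a=0 thr1.a=1
thr0.a=1 thr1.a=0
thr0.a=1 thr1.a=1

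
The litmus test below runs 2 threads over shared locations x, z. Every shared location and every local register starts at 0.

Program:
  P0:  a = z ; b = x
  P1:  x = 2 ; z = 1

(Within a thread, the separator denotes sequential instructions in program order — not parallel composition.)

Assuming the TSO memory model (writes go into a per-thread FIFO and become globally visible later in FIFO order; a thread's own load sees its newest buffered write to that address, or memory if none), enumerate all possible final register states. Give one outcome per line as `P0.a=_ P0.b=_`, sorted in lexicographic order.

P0.a=0 P0.b=0
P0.a=0 P0.b=2
P0.a=1 P0.b=2

outcome vector order: (P0.a,P0.b)
|TSO outcomes| = 3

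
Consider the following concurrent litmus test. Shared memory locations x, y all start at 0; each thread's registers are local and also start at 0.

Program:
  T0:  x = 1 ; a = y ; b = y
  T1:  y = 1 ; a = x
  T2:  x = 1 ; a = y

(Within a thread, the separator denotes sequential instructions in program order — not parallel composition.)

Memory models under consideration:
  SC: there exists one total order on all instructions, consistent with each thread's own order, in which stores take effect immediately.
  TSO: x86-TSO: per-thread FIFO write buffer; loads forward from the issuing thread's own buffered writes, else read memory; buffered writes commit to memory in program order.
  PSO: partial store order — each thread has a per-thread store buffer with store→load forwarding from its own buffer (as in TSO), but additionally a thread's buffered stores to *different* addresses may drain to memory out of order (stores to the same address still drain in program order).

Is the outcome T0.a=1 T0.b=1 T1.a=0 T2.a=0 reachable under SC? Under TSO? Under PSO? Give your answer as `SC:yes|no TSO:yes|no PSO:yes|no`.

SC:no TSO:yes PSO:yes

outcome vector order: (T0.a,T0.b,T1.a,T2.a)
SC: 7 outcomes — {<0 0 1 0>; <0 0 1 1>; <0 1 1 0>; <0 1 1 1>; <1 1 0 1>; <1 1 1 0>; <1 1 1 1>}
TSO: 12 outcomes — {<0 0 0 0>; <0 0 0 1>; <0 0 1 0>; <0 0 1 1>; <0 1 0 0>; <0 1 0 1>; <0 1 1 0>; <0 1 1 1>; <1 1 0 0>; <1 1 0 1>; <1 1 1 0>; <1 1 1 1>}
PSO: 12 outcomes — {<0 0 0 0>; <0 0 0 1>; <0 0 1 0>; <0 0 1 1>; <0 1 0 0>; <0 1 0 1>; <0 1 1 0>; <0 1 1 1>; <1 1 0 0>; <1 1 0 1>; <1 1 1 0>; <1 1 1 1>}
target <1 1 0 0> ∈ {TSO,PSO}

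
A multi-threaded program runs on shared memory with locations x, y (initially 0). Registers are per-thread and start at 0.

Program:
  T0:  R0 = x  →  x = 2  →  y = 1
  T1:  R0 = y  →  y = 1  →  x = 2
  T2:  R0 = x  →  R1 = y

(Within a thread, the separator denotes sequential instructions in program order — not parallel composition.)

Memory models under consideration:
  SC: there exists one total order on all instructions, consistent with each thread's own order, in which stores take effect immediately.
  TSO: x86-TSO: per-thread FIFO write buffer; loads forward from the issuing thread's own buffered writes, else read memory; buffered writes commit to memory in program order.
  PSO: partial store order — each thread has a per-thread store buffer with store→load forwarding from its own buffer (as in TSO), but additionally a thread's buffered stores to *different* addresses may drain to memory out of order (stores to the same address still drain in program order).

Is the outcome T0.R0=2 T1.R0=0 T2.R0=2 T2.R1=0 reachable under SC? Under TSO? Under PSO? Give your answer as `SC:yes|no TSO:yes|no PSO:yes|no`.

outcome vector order: (T0.R0,T1.R0,T2.R0,T2.R1)
under SC → 0/0/0/0 0/0/0/1 0/0/2/0 0/0/2/1 0/1/0/0 0/1/0/1 0/1/2/0 0/1/2/1 2/0/0/0 2/0/0/1 2/0/2/1
under TSO → 0/0/0/0 0/0/0/1 0/0/2/0 0/0/2/1 0/1/0/0 0/1/0/1 0/1/2/0 0/1/2/1 2/0/0/0 2/0/0/1 2/0/2/1
under PSO → 0/0/0/0 0/0/0/1 0/0/2/0 0/0/2/1 0/1/0/0 0/1/0/1 0/1/2/0 0/1/2/1 2/0/0/0 2/0/0/1 2/0/2/0 2/0/2/1
target 2/0/2/0 ∈ {PSO}

SC:no TSO:no PSO:yes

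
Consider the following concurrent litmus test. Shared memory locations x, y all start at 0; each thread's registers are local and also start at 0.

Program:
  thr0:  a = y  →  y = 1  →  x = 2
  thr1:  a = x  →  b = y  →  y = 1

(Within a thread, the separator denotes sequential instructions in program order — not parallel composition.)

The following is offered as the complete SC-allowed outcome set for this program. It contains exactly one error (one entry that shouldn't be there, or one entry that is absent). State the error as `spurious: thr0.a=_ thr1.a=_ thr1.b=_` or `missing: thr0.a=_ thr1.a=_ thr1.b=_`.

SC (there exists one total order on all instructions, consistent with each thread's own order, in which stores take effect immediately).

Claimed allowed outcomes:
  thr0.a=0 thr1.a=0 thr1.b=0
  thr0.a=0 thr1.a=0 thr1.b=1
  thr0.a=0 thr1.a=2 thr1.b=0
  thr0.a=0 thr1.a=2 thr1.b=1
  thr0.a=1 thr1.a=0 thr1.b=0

outcome vector order: (thr0.a,thr1.a,thr1.b)
SC: 4 outcomes — {000; 001; 021; 100}
claimed∖SC = {020}

spurious: thr0.a=0 thr1.a=2 thr1.b=0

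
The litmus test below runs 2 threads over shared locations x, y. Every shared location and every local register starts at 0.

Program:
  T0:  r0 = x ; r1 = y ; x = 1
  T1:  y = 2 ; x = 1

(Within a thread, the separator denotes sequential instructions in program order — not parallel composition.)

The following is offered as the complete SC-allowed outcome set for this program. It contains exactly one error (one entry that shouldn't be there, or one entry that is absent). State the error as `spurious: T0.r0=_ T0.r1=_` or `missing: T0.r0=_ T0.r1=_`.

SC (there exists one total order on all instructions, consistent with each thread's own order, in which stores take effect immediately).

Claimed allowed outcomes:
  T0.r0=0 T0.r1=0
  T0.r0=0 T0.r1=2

outcome vector order: (T0.r0,T0.r1)
SC: 3 outcomes — {00 02 12}
SC∖claimed = {12}

missing: T0.r0=1 T0.r1=2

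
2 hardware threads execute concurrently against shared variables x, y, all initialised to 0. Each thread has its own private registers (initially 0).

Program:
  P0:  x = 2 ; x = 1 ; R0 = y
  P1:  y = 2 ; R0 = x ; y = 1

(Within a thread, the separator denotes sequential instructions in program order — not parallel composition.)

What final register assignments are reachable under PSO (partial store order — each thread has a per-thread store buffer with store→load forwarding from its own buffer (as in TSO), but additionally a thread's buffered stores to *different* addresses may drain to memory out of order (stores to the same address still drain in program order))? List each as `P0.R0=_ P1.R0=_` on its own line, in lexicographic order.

P0.R0=0 P1.R0=0
P0.R0=0 P1.R0=1
P0.R0=0 P1.R0=2
P0.R0=1 P1.R0=0
P0.R0=1 P1.R0=1
P0.R0=1 P1.R0=2
P0.R0=2 P1.R0=0
P0.R0=2 P1.R0=1
P0.R0=2 P1.R0=2

outcome vector order: (P0.R0,P1.R0)
|PSO outcomes| = 9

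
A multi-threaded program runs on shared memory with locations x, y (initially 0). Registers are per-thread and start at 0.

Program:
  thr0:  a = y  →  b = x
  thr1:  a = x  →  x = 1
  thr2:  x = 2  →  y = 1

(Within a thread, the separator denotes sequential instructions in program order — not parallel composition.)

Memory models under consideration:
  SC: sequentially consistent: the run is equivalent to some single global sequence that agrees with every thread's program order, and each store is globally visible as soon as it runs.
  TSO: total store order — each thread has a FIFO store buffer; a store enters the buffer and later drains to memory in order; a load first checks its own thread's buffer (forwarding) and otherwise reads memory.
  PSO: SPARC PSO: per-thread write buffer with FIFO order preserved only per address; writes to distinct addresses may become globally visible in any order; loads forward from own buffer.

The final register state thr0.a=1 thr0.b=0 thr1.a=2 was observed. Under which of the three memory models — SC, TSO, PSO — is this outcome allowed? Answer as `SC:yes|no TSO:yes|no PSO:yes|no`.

SC:no TSO:no PSO:yes

outcome vector order: (thr0.a,thr0.b,thr1.a)
SC (10): 000; 002; 010; 012; 020; 022; 110; 112; 120; 122
TSO (10): 000; 002; 010; 012; 020; 022; 110; 112; 120; 122
PSO (12): 000; 002; 010; 012; 020; 022; 100; 102; 110; 112; 120; 122
target 102 ∈ {PSO}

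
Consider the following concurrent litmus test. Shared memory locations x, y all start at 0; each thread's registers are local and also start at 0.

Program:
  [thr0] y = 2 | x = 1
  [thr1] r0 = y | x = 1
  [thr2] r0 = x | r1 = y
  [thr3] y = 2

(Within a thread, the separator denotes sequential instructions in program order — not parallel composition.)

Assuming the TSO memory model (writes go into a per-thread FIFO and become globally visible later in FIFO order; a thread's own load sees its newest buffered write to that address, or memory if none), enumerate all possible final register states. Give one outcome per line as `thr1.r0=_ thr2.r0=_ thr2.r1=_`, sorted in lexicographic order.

thr1.r0=0 thr2.r0=0 thr2.r1=0
thr1.r0=0 thr2.r0=0 thr2.r1=2
thr1.r0=0 thr2.r0=1 thr2.r1=0
thr1.r0=0 thr2.r0=1 thr2.r1=2
thr1.r0=2 thr2.r0=0 thr2.r1=0
thr1.r0=2 thr2.r0=0 thr2.r1=2
thr1.r0=2 thr2.r0=1 thr2.r1=2

outcome vector order: (thr1.r0,thr2.r0,thr2.r1)
|TSO outcomes| = 7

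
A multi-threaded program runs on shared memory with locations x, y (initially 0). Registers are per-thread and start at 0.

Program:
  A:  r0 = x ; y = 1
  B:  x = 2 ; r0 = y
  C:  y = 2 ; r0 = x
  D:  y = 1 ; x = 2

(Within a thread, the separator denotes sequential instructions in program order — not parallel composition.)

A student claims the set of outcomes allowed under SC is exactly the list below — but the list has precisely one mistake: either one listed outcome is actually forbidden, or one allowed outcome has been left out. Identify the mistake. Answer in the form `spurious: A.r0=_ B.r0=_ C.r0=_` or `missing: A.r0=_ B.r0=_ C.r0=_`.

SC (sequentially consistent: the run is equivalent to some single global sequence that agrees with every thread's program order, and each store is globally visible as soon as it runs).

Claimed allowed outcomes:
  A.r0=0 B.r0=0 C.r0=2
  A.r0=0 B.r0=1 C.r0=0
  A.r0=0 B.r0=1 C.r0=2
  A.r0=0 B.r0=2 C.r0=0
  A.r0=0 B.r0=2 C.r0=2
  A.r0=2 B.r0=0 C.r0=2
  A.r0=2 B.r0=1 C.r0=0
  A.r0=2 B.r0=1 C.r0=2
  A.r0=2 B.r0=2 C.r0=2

missing: A.r0=2 B.r0=2 C.r0=0

outcome vector order: (A.r0,B.r0,C.r0)
[SC] allowed = {(0,0,2); (0,1,0); (0,1,2); (0,2,0); (0,2,2); (2,0,2); (2,1,0); (2,1,2); (2,2,0); (2,2,2)}
SC∖claimed = {(2,2,0)}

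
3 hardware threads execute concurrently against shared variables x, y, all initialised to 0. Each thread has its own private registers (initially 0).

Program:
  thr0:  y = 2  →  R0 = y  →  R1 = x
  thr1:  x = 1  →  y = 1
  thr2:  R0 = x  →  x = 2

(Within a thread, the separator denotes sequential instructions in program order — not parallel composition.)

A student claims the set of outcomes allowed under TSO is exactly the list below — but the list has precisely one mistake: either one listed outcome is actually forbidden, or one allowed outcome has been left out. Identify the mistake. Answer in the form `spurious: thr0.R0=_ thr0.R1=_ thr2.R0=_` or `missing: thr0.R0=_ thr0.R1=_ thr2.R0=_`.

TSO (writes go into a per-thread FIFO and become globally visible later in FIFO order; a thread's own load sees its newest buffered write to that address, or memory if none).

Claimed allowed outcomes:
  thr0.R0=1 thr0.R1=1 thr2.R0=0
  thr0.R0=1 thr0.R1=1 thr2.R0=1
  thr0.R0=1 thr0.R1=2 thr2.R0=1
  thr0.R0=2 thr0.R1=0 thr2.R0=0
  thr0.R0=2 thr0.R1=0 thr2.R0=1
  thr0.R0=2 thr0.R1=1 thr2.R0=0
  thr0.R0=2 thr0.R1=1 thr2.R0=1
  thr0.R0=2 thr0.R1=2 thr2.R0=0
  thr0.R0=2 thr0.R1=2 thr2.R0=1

missing: thr0.R0=1 thr0.R1=2 thr2.R0=0

outcome vector order: (thr0.R0,thr0.R1,thr2.R0)
[TSO] allowed = {110; 111; 120; 121; 200; 201; 210; 211; 220; 221}
TSO∖claimed = {120}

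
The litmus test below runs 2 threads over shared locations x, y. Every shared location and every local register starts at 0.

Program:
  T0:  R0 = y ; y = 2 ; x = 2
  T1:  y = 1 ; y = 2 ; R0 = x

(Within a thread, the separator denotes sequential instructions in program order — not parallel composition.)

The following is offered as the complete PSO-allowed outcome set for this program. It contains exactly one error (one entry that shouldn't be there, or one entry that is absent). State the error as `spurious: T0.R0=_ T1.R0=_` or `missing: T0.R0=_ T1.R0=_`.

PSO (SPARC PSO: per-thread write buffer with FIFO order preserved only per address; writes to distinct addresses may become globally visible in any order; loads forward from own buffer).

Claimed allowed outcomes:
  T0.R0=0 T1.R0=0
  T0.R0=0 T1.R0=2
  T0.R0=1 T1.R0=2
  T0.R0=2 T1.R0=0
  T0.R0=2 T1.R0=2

outcome vector order: (T0.R0,T1.R0)
[PSO] allowed = {0/0, 0/2, 1/0, 1/2, 2/0, 2/2}
PSO∖claimed = {1/0}

missing: T0.R0=1 T1.R0=0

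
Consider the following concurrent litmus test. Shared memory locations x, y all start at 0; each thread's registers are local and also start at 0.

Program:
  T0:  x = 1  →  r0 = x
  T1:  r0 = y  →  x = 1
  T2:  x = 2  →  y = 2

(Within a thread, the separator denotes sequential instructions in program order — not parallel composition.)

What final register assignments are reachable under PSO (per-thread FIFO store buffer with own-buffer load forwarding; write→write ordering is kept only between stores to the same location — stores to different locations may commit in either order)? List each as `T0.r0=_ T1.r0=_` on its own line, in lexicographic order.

outcome vector order: (T0.r0,T1.r0)
|PSO outcomes| = 4

T0.r0=1 T1.r0=0
T0.r0=1 T1.r0=2
T0.r0=2 T1.r0=0
T0.r0=2 T1.r0=2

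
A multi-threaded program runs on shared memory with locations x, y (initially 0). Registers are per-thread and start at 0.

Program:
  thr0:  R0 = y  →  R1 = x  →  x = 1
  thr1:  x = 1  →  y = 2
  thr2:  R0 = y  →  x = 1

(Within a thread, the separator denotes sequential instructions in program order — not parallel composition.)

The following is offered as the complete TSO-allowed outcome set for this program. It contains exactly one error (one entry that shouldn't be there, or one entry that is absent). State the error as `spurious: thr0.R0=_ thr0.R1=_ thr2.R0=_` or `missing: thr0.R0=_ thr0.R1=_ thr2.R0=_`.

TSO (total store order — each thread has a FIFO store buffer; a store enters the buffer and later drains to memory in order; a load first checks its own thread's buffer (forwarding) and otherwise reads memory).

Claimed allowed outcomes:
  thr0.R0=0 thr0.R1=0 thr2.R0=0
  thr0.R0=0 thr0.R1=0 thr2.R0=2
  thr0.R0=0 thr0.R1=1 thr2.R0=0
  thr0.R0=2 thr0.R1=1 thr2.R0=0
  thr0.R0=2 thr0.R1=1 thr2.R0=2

missing: thr0.R0=0 thr0.R1=1 thr2.R0=2

outcome vector order: (thr0.R0,thr0.R1,thr2.R0)
[TSO] allowed = {0/0/0, 0/0/2, 0/1/0, 0/1/2, 2/1/0, 2/1/2}
TSO∖claimed = {0/1/2}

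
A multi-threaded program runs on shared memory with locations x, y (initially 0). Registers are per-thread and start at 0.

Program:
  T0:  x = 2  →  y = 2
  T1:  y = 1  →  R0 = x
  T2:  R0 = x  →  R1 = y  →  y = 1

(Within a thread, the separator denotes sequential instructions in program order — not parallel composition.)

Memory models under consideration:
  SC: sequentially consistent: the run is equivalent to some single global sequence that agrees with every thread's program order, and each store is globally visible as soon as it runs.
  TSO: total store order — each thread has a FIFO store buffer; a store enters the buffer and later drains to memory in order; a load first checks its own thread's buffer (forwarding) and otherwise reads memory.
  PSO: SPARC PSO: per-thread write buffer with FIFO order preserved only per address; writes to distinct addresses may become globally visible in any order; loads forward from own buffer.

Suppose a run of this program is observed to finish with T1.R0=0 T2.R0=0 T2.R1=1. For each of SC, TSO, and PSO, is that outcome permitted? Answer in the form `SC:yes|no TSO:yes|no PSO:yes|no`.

outcome vector order: (T1.R0,T2.R0,T2.R1)
[SC] allowed = {0/0/0, 0/0/1, 0/0/2, 0/2/1, 0/2/2, 2/0/0, 2/0/1, 2/0/2, 2/2/0, 2/2/1, 2/2/2}
[TSO] allowed = {0/0/0, 0/0/1, 0/0/2, 0/2/0, 0/2/1, 0/2/2, 2/0/0, 2/0/1, 2/0/2, 2/2/0, 2/2/1, 2/2/2}
[PSO] allowed = {0/0/0, 0/0/1, 0/0/2, 0/2/0, 0/2/1, 0/2/2, 2/0/0, 2/0/1, 2/0/2, 2/2/0, 2/2/1, 2/2/2}
target 0/0/1 ∈ {SC,TSO,PSO}

SC:yes TSO:yes PSO:yes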